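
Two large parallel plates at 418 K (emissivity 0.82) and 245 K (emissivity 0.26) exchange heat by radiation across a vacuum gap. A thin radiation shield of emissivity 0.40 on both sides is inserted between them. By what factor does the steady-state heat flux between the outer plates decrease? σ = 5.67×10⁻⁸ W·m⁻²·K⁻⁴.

factor ≈ 1.98

Without shield: q₀ = σΔ(T⁴)/(1/ε₁+1/ε₂−1) with denominator 4.066.
With shield the two gaps are in series; the resistances add: (1/ε₁+1/ε_s−1)+(1/ε_s+1/ε₂−1) = 2.720+5.346 = 8.066.
Heat-flux ratio q₀/q = 8.066/4.066.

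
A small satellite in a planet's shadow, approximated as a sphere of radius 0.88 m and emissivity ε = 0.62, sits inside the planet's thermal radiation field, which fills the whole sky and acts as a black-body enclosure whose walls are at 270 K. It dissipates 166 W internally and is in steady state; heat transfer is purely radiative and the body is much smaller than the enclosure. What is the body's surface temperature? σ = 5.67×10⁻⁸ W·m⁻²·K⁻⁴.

T ≈ 276 K

For a small grey body in a large enclosure, net radiated power = εσA(T⁴ − T_w⁴).
Steady state: P = εσA(T⁴ − T_w⁴) with A = 4πr² = 9.731 m².
T⁴ = P/(εσA) + T_w⁴ = 166/(0.62·5.67×10⁻⁸·9.731) + (270)⁴
    = 4.852×10⁸ + 5.314×10⁹ = 5.800×10⁹ K⁴.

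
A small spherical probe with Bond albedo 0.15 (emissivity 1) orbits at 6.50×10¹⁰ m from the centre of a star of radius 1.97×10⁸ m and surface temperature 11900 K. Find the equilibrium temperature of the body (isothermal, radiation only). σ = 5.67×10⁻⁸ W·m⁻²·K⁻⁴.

The star's surface emits σT_*⁴; at distance d the flux is S = σT_*⁴(R_*/d)².
S = 5.67×10⁻⁸·(11900)⁴·(1.97×10⁸/6.50×10¹⁰)² = 10440 W/m².
For an isothermal sphere T⁴ = (1−a)S/(4σ) = 3.914×10¹⁰ K⁴.

T ≈ 445 K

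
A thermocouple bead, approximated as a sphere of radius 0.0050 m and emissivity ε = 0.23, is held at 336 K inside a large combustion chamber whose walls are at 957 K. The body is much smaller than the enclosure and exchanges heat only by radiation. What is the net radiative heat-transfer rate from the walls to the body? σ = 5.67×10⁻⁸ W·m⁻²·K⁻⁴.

For a small grey body in a large enclosure: P_net = εσA(T_body⁴ − T_wall⁴).
A = 4πr² = 3.142×10⁻⁴ m²; T_body⁴ − T_wall⁴ = 1.275×10¹⁰ − 8.388×10¹¹ = -8.260×10¹¹ K⁴.
|P_net| = 0.23·5.67×10⁻⁸·3.142×10⁻⁴·8.260×10¹¹.

P_net ≈ 3.38 W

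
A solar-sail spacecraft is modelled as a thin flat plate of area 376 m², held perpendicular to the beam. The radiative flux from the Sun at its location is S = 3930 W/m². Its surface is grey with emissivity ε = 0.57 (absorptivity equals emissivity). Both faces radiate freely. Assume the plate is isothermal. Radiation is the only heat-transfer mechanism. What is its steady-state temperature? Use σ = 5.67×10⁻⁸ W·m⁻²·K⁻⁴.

T ≈ 431 K

At equilibrium, absorbed power = emitted power.
Absorbing cross-section = A = 376.0 m²; emitting surface = 2A = 752.0 m² (ratio 2).
εS·A_cross = εσ·A_surf·T⁴  ⇒  T⁴ = S/(2σ)   (ε cancels).
T⁴ = 3930/(2·5.67×10⁻⁸) = 3.466×10¹⁰ K⁴.
T = (3.466×10¹⁰)^(1/4).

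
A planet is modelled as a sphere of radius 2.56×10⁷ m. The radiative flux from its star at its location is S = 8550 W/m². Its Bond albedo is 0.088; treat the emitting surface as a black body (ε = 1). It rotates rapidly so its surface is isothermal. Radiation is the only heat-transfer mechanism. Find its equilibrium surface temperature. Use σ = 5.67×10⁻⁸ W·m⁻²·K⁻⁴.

At equilibrium, absorbed power = emitted power.
Absorbing cross-section = πr² = 2.059×10¹⁵ m²; emitting surface = 4πr² = 8.235×10¹⁵ m² (ratio 4).
(1−a)S·A_cross = εσ·A_surf·T⁴  ⇒  T⁴ = (1−a)S/(4σ).
T⁴ = 0.912·8550/(4·5.67×10⁻⁸) = 3.438×10¹⁰ K⁴.
T = (3.438×10¹⁰)^(1/4).

T ≈ 431 K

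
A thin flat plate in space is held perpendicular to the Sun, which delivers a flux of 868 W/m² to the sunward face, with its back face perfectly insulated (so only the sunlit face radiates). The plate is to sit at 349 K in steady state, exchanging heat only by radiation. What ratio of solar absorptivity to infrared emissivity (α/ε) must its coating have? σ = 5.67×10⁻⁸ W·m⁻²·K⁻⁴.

α/ε ≈ 0.969

Balance: αS·A = εσ·1A·T⁴ ⇒ α/ε = σT⁴/S.
α/ε = 5.67×10⁻⁸·(349)⁴/868 = 5.67×10⁻⁸·1.484×10¹⁰/868.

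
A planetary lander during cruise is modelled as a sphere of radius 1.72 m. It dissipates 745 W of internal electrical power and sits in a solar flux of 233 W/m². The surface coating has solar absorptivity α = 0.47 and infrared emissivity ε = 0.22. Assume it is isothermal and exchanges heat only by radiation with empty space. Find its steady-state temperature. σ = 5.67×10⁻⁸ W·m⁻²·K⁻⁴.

T ≈ 248 K

At steady state, absorbed solar power + internal power = radiated power.
Absorbed: α·S·A_cross = 0.47·233·9.294 = 1018 W (cross-section πr²).
Total input = 1018 + 745 = 1763 W.
Radiated: εσ·A_surf·T⁴ with A_surf = 4πr² = 37.18 m².
T⁴ = 1763/(0.22·5.67×10⁻⁸·37.18) = 3.801×10⁹ K⁴.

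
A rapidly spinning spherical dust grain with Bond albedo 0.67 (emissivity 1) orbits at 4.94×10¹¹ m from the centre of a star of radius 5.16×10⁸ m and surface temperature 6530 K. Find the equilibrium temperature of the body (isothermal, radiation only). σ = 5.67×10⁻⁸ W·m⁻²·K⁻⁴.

T ≈ 113 K

The star's surface emits σT_*⁴; at distance d the flux is S = σT_*⁴(R_*/d)².
S = 5.67×10⁻⁸·(6530)⁴·(5.16×10⁸/4.94×10¹¹)² = 112.5 W/m².
For an isothermal sphere T⁴ = (1−a)S/(4σ) = 1.637×10⁸ K⁴.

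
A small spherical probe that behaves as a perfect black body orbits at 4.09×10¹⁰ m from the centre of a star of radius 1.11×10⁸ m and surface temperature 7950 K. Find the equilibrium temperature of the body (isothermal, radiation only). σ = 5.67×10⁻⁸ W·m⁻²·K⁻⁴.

The star's surface emits σT_*⁴; at distance d the flux is S = σT_*⁴(R_*/d)².
S = 5.67×10⁻⁸·(7950)⁴·(1.11×10⁸/4.09×10¹⁰)² = 1668 W/m².
For an isothermal sphere T⁴ = (1−a)S/(4σ) = 7.355×10⁹ K⁴.

T ≈ 293 K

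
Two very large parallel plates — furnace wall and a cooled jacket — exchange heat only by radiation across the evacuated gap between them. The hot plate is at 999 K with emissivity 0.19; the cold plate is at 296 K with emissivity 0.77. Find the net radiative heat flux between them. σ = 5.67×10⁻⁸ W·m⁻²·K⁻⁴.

For two infinite grey parallel plates, q = σ(T₁⁴ − T₂⁴)/(1/ε₁ + 1/ε₂ − 1).
T₁⁴ − T₂⁴ = 9.960×10¹¹ − 7.677×10⁹ = 9.883×10¹¹ K⁴.
1/ε₁ + 1/ε₂ − 1 = 5.263 + 1.299 − 1 = 5.562.
q = 5.67×10⁻⁸ × 9.883×10¹¹ / 5.562.

q ≈ 10100 W/m²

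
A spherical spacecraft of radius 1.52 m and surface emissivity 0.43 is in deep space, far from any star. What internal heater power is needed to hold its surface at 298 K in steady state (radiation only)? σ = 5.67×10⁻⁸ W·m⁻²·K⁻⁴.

P ≈ 5580 W

P = εσ·4πr²·T⁴.
4πr² = 29.03 m²; T⁴ = 7.886×10⁹ K⁴.
P = 0.43·5.67×10⁻⁸·29.03·7.886×10⁹.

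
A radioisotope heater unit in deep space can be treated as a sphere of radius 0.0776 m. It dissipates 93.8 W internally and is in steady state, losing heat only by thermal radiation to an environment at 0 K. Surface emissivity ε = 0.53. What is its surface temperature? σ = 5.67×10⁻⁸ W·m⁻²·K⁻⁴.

Steady state: internal power = radiated power, P = εσA T⁴.
Radiating area A = 4πr² = 0.07567 m².
T⁴ = P/(εσA) = 93.8/(0.53·5.67×10⁻⁸·0.07567) = 4.125×10¹⁰ K⁴.
T = (4.125×10¹⁰)^(1/4).

T ≈ 451 K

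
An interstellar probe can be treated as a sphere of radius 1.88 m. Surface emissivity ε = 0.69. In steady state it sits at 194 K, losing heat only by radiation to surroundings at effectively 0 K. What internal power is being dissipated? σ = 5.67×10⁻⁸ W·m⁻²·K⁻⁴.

Steady state: P = εσA T⁴.
A = 4πr² = 44.41 m²; T⁴ = (194)⁴ = 1.416×10⁹ K⁴.
P = 0.69 × 5.67×10⁻⁸ × 44.41 × 1.416×10⁹.

P ≈ 2460 W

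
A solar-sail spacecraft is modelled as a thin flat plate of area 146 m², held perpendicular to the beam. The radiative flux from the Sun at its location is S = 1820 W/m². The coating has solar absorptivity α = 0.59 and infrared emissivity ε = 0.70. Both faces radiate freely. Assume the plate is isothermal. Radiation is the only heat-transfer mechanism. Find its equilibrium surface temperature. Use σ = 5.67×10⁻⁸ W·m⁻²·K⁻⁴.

At equilibrium, absorbed power = emitted power.
Absorbing cross-section = A = 146.0 m²; emitting surface = 2A = 292.0 m² (ratio 2).
αS·A_cross = εσ·A_surf·T⁴  ⇒  T⁴ = αS/(ε·2σ).
T⁴ = 0.590·1820/(0.70·2·5.67×10⁻⁸) = 1.353×10¹⁰ K⁴.
T = (1.353×10¹⁰)^(1/4).

T ≈ 341 K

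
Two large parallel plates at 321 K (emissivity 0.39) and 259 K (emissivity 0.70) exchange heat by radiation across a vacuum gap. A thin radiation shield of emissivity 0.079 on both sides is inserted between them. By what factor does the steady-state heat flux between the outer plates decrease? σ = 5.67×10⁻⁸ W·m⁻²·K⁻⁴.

Without shield: q₀ = σΔ(T⁴)/(1/ε₁+1/ε₂−1) with denominator 2.993.
With shield the two gaps are in series; the resistances add: (1/ε₁+1/ε_s−1)+(1/ε_s+1/ε₂−1) = 14.22+13.09 = 27.31.
Heat-flux ratio q₀/q = 27.31/2.993.

factor ≈ 9.13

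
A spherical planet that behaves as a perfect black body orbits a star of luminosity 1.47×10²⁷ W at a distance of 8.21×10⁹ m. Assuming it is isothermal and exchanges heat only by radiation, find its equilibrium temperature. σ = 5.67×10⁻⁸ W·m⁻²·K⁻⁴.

First find the stellar flux at distance d: S = L/(4πd²) = 1.47×10²⁷/(4π·(8.21×10⁹)²) = 1.735×10⁶ W/m².
For an isothermal sphere, absorbed (1−a)S·πr² = emitted σ·4πr²·T⁴, so T⁴ = (1−a)S/(4σ).
T⁴ = 1.00·1.735×10⁶/(4·5.67×10⁻⁸) = 7.652×10¹² K⁴.

T ≈ 1660 K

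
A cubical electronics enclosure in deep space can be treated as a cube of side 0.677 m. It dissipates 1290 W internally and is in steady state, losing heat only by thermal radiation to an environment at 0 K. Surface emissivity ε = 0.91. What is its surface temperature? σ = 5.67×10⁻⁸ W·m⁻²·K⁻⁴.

Steady state: internal power = radiated power, P = εσA T⁴.
Radiating area A = 6L² = 2.750 m².
T⁴ = P/(εσA) = 1290/(0.91·5.67×10⁻⁸·2.750) = 9.092×10⁹ K⁴.
T = (9.092×10⁹)^(1/4).

T ≈ 309 K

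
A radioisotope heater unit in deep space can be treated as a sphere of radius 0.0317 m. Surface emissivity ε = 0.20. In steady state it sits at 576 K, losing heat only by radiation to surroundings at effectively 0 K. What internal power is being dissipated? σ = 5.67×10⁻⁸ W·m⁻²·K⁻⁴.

P ≈ 15.8 W

Steady state: P = εσA T⁴.
A = 4πr² = 0.01263 m²; T⁴ = (576)⁴ = 1.101×10¹¹ K⁴.
P = 0.20 × 5.67×10⁻⁸ × 0.01263 × 1.101×10¹¹.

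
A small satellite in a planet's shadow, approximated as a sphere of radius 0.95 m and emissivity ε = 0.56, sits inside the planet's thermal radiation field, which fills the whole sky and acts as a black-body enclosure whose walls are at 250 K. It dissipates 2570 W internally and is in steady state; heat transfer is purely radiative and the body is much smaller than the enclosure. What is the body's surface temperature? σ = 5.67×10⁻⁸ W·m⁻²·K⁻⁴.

For a small grey body in a large enclosure, net radiated power = εσA(T⁴ − T_w⁴).
Steady state: P = εσA(T⁴ − T_w⁴) with A = 4πr² = 11.34 m².
T⁴ = P/(εσA) + T_w⁴ = 2570/(0.56·5.67×10⁻⁸·11.34) + (250)⁴
    = 7.137×10⁹ + 3.906×10⁹ = 1.104×10¹⁰ K⁴.

T ≈ 324 K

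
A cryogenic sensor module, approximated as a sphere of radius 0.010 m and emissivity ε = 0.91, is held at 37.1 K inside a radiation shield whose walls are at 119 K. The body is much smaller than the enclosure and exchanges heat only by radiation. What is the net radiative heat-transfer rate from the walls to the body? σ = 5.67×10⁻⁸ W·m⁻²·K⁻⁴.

P_net ≈ 0.0129 W

For a small grey body in a large enclosure: P_net = εσA(T_body⁴ − T_wall⁴).
A = 4πr² = 0.001257 m²; T_body⁴ − T_wall⁴ = 1.895×10⁶ − 2.005×10⁸ = -1.986×10⁸ K⁴.
|P_net| = 0.91·5.67×10⁻⁸·0.001257·1.986×10⁸.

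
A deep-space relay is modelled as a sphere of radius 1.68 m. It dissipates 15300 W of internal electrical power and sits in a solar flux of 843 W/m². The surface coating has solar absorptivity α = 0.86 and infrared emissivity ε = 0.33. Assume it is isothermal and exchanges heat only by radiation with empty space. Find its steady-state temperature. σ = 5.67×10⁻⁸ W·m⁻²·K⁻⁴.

T ≈ 425 K

At steady state, absorbed solar power + internal power = radiated power.
Absorbed: α·S·A_cross = 0.86·843·8.867 = 6428 W (cross-section πr²).
Total input = 6428 + 15300 = 21730 W.
Radiated: εσ·A_surf·T⁴ with A_surf = 4πr² = 35.47 m².
T⁴ = 21730/(0.33·5.67×10⁻⁸·35.47) = 3.274×10¹⁰ K⁴.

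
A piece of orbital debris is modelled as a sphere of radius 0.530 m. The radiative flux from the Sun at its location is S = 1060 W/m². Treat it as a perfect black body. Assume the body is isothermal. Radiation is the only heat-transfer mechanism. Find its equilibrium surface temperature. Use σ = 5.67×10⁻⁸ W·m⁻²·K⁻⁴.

T ≈ 261 K

At equilibrium, absorbed power = emitted power.
Absorbing cross-section = πr² = 0.8825 m²; emitting surface = 4πr² = 3.530 m² (ratio 4).
S·A_cross = εσ·A_surf·T⁴  ⇒  T⁴ = S/(4σ).
T⁴ = 1.00·1060/(4·5.67×10⁻⁸) = 4.674×10⁹ K⁴.
T = (4.674×10⁹)^(1/4).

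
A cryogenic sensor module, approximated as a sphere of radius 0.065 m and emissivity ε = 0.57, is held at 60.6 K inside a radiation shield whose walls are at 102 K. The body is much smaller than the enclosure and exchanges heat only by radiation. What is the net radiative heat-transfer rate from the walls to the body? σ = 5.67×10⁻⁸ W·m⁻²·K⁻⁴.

P_net ≈ 0.163 W

For a small grey body in a large enclosure: P_net = εσA(T_body⁴ − T_wall⁴).
A = 4πr² = 0.05309 m²; T_body⁴ − T_wall⁴ = 1.349×10⁷ − 1.082×10⁸ = -9.476×10⁷ K⁴.
|P_net| = 0.57·5.67×10⁻⁸·0.05309·9.476×10⁷.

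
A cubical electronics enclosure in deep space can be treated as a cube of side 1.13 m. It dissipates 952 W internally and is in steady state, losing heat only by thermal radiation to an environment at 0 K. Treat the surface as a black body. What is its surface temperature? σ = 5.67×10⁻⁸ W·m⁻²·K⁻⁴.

Steady state: internal power = radiated power, P = εσA T⁴.
Radiating area A = 6L² = 7.661 m².
T⁴ = P/(εσA) = 952/(1.0·5.67×10⁻⁸·7.661) = 2.192×10⁹ K⁴.
T = (2.192×10⁹)^(1/4).

T ≈ 216 K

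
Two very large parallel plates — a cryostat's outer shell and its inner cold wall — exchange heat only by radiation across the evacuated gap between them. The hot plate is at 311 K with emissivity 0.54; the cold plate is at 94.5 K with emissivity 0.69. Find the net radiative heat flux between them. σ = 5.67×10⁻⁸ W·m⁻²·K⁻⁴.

q ≈ 229 W/m²

For two infinite grey parallel plates, q = σ(T₁⁴ − T₂⁴)/(1/ε₁ + 1/ε₂ − 1).
T₁⁴ − T₂⁴ = 9.355×10⁹ − 7.975×10⁷ = 9.275×10⁹ K⁴.
1/ε₁ + 1/ε₂ − 1 = 1.852 + 1.449 − 1 = 2.301.
q = 5.67×10⁻⁸ × 9.275×10⁹ / 2.301.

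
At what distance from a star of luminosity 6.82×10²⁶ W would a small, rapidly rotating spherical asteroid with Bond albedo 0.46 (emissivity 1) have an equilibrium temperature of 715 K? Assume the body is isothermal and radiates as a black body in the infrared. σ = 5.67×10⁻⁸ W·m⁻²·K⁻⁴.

For an isothermal black-emitting sphere, (1−a)S·πr² = σ·4πr²·T⁴ ⇒ S = 4σT⁴/(1−a).
S = 4·5.67×10⁻⁸·(715)⁴/0.540 = 1.098×10⁵ W/m².
Flux falls as S = L/(4πd²), so d = √(L/(4πS)) = √(6.82×10²⁶/(4π·1.098×10⁵)).

d ≈ 2.22×10¹⁰ m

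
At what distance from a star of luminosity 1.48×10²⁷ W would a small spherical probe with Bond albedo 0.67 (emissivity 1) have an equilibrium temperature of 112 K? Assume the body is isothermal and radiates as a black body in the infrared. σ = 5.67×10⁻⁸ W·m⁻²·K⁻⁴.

For an isothermal black-emitting sphere, (1−a)S·πr² = σ·4πr²·T⁴ ⇒ S = 4σT⁴/(1−a).
S = 4·5.67×10⁻⁸·(112)⁴/0.330 = 108.1 W/m².
Flux falls as S = L/(4πd²), so d = √(L/(4πS)) = √(1.48×10²⁷/(4π·108.1)).

d ≈ 1.04×10¹² m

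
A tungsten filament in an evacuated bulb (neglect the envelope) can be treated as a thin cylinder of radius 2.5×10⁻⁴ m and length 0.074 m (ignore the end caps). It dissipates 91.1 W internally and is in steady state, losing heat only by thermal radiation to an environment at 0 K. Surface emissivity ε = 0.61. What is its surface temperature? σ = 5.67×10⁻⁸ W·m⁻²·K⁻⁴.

Steady state: internal power = radiated power, P = εσA T⁴.
Radiating area A = 2πrL = 1.162×10⁻⁴ m².
T⁴ = P/(εσA) = 91.1/(0.61·5.67×10⁻⁸·1.162×10⁻⁴) = 2.266×10¹³ K⁴.
T = (2.266×10¹³)^(1/4).

T ≈ 2180 K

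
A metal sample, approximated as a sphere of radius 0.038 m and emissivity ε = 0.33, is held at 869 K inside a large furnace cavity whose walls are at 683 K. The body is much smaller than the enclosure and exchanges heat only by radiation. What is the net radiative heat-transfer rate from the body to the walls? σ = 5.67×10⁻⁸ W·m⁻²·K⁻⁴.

For a small grey body in a large enclosure: P_net = εσA(T_body⁴ − T_wall⁴).
A = 4πr² = 0.01815 m²; T_body⁴ − T_wall⁴ = 5.703×10¹¹ − 2.176×10¹¹ = 3.527×10¹¹ K⁴.
|P_net| = 0.33·5.67×10⁻⁸·0.01815·3.527×10¹¹.

P_net ≈ 120 W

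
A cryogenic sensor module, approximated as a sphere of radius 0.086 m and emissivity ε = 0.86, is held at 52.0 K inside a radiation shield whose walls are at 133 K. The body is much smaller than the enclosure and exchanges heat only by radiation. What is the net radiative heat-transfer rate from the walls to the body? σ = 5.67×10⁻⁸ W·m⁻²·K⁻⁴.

P_net ≈ 1.38 W

For a small grey body in a large enclosure: P_net = εσA(T_body⁴ − T_wall⁴).
A = 4πr² = 0.09294 m²; T_body⁴ − T_wall⁴ = 7.312×10⁶ − 3.129×10⁸ = -3.056×10⁸ K⁴.
|P_net| = 0.86·5.67×10⁻⁸·0.09294·3.056×10⁸.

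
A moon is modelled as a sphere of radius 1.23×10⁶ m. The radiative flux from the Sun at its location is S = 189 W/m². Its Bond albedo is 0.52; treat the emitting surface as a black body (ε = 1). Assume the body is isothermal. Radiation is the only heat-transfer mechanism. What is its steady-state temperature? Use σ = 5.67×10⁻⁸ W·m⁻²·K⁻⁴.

At equilibrium, absorbed power = emitted power.
Absorbing cross-section = πr² = 4.753×10¹² m²; emitting surface = 4πr² = 1.901×10¹³ m² (ratio 4).
(1−a)S·A_cross = εσ·A_surf·T⁴  ⇒  T⁴ = (1−a)S/(4σ).
T⁴ = 0.480·189/(4·5.67×10⁻⁸) = 4.000×10⁸ K⁴.
T = (4.000×10⁸)^(1/4).

T ≈ 141 K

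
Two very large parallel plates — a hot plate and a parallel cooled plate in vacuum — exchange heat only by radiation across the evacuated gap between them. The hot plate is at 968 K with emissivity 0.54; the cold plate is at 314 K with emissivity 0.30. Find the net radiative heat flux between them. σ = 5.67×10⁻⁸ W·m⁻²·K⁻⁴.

q ≈ 11800 W/m²

For two infinite grey parallel plates, q = σ(T₁⁴ − T₂⁴)/(1/ε₁ + 1/ε₂ − 1).
T₁⁴ − T₂⁴ = 8.780×10¹¹ − 9.721×10⁹ = 8.683×10¹¹ K⁴.
1/ε₁ + 1/ε₂ − 1 = 1.852 + 3.333 − 1 = 4.185.
q = 5.67×10⁻⁸ × 8.683×10¹¹ / 4.185.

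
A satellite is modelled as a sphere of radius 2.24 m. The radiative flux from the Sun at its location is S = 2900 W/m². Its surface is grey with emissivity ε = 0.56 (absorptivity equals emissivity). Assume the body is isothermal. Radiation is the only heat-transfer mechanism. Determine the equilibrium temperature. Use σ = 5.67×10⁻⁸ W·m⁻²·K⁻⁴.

At equilibrium, absorbed power = emitted power.
Absorbing cross-section = πr² = 15.76 m²; emitting surface = 4πr² = 63.05 m² (ratio 4).
εS·A_cross = εσ·A_surf·T⁴  ⇒  T⁴ = S/(4σ)   (ε cancels).
T⁴ = 2900/(4·5.67×10⁻⁸) = 1.279×10¹⁰ K⁴.
T = (1.279×10¹⁰)^(1/4).

T ≈ 336 K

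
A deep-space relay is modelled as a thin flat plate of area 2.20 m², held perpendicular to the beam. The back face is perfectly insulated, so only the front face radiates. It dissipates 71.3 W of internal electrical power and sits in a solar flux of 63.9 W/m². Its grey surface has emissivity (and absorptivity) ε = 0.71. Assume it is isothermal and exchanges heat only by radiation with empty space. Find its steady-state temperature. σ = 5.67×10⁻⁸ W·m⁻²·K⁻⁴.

At steady state, absorbed solar power + internal power = radiated power.
Absorbed: α·S·A_cross = 0.71·63.9·2.200 = 99.81 W (cross-section A).
Total input = 99.81 + 71.3 = 171.1 W.
Radiated: εσ·A_surf·T⁴ with A_surf = A = 2.200 m².
T⁴ = 171.1/(0.71·5.67×10⁻⁸·2.200) = 1.932×10⁹ K⁴.

T ≈ 210 K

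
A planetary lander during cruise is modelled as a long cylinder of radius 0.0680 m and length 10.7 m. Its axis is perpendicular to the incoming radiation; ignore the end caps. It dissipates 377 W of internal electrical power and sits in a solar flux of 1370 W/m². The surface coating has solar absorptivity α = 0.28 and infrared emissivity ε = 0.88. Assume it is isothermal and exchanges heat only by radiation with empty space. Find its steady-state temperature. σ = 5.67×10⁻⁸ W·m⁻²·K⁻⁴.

T ≈ 253 K

At steady state, absorbed solar power + internal power = radiated power.
Absorbed: α·S·A_cross = 0.28·1370·1.455 = 558.2 W (cross-section 2rL).
Total input = 558.2 + 377 = 935.2 W.
Radiated: εσ·A_surf·T⁴ with A_surf = 2πrL = 4.572 m².
T⁴ = 935.2/(0.88·5.67×10⁻⁸·4.572) = 4.100×10⁹ K⁴.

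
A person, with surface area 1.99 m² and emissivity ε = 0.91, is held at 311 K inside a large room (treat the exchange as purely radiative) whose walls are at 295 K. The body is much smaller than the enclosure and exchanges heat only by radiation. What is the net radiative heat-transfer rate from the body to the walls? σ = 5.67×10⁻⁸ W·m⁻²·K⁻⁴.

For a small grey body in a large enclosure: P_net = εσA(T_body⁴ − T_wall⁴).
A = 1.99 m²; T_body⁴ − T_wall⁴ = 9.355×10⁹ − 7.573×10⁹ = 1.782×10⁹ K⁴.
|P_net| = 0.91·5.67×10⁻⁸·1.990·1.782×10⁹.

P_net ≈ 183 W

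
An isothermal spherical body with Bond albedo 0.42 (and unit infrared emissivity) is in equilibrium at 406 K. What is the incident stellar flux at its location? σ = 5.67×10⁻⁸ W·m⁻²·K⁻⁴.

(1−a)S·πr² = σ·4πr²·T⁴ ⇒ S = 4σT⁴/(1−a).
S = 4·5.67×10⁻⁸·2.717×10¹⁰/0.580.

S ≈ 10600 W/m²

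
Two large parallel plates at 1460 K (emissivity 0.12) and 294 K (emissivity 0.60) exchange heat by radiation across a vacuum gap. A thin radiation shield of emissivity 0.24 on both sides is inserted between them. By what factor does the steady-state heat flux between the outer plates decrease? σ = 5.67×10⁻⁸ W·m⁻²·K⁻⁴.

factor ≈ 1.81

Without shield: q₀ = σΔ(T⁴)/(1/ε₁+1/ε₂−1) with denominator 9.000.
With shield the two gaps are in series; the resistances add: (1/ε₁+1/ε_s−1)+(1/ε_s+1/ε₂−1) = 11.50+4.833 = 16.33.
Heat-flux ratio q₀/q = 16.33/9.000.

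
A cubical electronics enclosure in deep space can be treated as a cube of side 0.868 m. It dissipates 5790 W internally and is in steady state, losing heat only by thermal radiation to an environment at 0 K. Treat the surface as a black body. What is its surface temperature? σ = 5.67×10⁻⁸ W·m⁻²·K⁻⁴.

Steady state: internal power = radiated power, P = εσA T⁴.
Radiating area A = 6L² = 4.521 m².
T⁴ = P/(εσA) = 5790/(1.0·5.67×10⁻⁸·4.521) = 2.259×10¹⁰ K⁴.
T = (2.259×10¹⁰)^(1/4).

T ≈ 388 K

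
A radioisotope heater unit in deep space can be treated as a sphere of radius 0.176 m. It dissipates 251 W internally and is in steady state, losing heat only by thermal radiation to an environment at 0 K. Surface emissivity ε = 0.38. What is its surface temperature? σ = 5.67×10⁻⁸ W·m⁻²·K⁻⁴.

Steady state: internal power = radiated power, P = εσA T⁴.
Radiating area A = 4πr² = 0.3893 m².
T⁴ = P/(εσA) = 251/(0.38·5.67×10⁻⁸·0.3893) = 2.993×10¹⁰ K⁴.
T = (2.993×10¹⁰)^(1/4).

T ≈ 416 K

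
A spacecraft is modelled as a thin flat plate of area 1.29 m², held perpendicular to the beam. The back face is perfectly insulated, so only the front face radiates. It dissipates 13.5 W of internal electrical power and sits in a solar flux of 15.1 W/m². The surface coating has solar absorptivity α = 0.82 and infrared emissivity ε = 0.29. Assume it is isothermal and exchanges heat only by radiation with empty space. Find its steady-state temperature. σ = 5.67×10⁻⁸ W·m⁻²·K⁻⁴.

At steady state, absorbed solar power + internal power = radiated power.
Absorbed: α·S·A_cross = 0.82·15.1·1.290 = 15.97 W (cross-section A).
Total input = 15.97 + 13.5 = 29.47 W.
Radiated: εσ·A_surf·T⁴ with A_surf = A = 1.290 m².
T⁴ = 29.47/(0.29·5.67×10⁻⁸·1.290) = 1.389×10⁹ K⁴.

T ≈ 193 K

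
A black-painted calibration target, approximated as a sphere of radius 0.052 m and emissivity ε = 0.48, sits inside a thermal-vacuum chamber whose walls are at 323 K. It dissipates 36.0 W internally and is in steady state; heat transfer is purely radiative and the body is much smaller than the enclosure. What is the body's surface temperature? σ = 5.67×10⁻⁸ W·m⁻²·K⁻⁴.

For a small grey body in a large enclosure, net radiated power = εσA(T⁴ − T_w⁴).
Steady state: P = εσA(T⁴ − T_w⁴) with A = 4πr² = 0.03398 m².
T⁴ = P/(εσA) + T_w⁴ = 36.0/(0.48·5.67×10⁻⁸·0.03398) + (323)⁴
    = 3.893×10¹⁰ + 1.088×10¹⁰ = 4.981×10¹⁰ K⁴.

T ≈ 472 K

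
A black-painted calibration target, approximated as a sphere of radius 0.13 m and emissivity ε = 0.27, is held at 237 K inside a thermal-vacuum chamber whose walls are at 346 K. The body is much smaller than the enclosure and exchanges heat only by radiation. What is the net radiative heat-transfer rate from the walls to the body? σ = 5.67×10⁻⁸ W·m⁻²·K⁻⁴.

For a small grey body in a large enclosure: P_net = εσA(T_body⁴ − T_wall⁴).
A = 4πr² = 0.2124 m²; T_body⁴ − T_wall⁴ = 3.155×10⁹ − 1.433×10¹⁰ = -1.118×10¹⁰ K⁴.
|P_net| = 0.27·5.67×10⁻⁸·0.2124·1.118×10¹⁰.

P_net ≈ 36.3 W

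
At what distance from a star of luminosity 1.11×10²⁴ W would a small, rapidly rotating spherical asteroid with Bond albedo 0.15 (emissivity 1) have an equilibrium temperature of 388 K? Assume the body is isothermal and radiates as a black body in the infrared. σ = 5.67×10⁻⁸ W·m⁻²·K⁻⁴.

For an isothermal black-emitting sphere, (1−a)S·πr² = σ·4πr²·T⁴ ⇒ S = 4σT⁴/(1−a).
S = 4·5.67×10⁻⁸·(388)⁴/0.850 = 6047 W/m².
Flux falls as S = L/(4πd²), so d = √(L/(4πS)) = √(1.11×10²⁴/(4π·6047)).

d ≈ 3.82×10⁹ m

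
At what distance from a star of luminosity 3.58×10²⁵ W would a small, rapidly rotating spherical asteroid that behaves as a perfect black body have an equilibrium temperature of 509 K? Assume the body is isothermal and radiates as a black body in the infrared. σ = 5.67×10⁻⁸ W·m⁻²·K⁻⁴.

For an isothermal black-emitting sphere, (1−a)S·πr² = σ·4πr²·T⁴ ⇒ S = 4σT⁴/(1−a).
S = 4·5.67×10⁻⁸·(509)⁴/1.00 = 15220 W/m².
Flux falls as S = L/(4πd²), so d = √(L/(4πS)) = √(3.58×10²⁵/(4π·15220)).

d ≈ 1.37×10¹⁰ m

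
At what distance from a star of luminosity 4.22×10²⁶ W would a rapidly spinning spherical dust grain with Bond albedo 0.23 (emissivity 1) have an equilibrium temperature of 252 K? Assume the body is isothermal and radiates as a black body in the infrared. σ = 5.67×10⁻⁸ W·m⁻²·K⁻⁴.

For an isothermal black-emitting sphere, (1−a)S·πr² = σ·4πr²·T⁴ ⇒ S = 4σT⁴/(1−a).
S = 4·5.67×10⁻⁸·(252)⁴/0.770 = 1188 W/m².
Flux falls as S = L/(4πd²), so d = √(L/(4πS)) = √(4.22×10²⁶/(4π·1188)).

d ≈ 1.68×10¹¹ m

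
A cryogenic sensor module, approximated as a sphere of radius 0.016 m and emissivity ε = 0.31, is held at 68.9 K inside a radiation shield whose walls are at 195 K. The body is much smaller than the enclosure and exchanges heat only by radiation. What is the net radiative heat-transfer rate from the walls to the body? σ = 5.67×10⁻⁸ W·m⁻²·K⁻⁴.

P_net ≈ 0.0805 W

For a small grey body in a large enclosure: P_net = εσA(T_body⁴ − T_wall⁴).
A = 4πr² = 0.003217 m²; T_body⁴ − T_wall⁴ = 2.254×10⁷ − 1.446×10⁹ = -1.423×10⁹ K⁴.
|P_net| = 0.31·5.67×10⁻⁸·0.003217·1.423×10⁹.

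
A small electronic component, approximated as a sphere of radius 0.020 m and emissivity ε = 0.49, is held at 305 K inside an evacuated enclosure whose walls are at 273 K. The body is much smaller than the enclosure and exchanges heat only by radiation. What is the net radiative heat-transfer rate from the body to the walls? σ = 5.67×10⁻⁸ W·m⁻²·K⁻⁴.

For a small grey body in a large enclosure: P_net = εσA(T_body⁴ − T_wall⁴).
A = 4πr² = 0.005027 m²; T_body⁴ − T_wall⁴ = 8.654×10⁹ − 5.555×10⁹ = 3.099×10⁹ K⁴.
|P_net| = 0.49·5.67×10⁻⁸·0.005027·3.099×10⁹.

P_net ≈ 0.433 W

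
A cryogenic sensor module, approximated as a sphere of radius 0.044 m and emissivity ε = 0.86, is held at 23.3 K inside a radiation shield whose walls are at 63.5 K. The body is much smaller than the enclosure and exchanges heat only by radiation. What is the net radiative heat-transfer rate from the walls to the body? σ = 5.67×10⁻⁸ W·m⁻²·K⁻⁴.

For a small grey body in a large enclosure: P_net = εσA(T_body⁴ − T_wall⁴).
A = 4πr² = 0.02433 m²; T_body⁴ − T_wall⁴ = 2.947×10⁵ − 1.626×10⁷ = -1.596×10⁷ K⁴.
|P_net| = 0.86·5.67×10⁻⁸·0.02433·1.596×10⁷.

P_net ≈ 0.0189 W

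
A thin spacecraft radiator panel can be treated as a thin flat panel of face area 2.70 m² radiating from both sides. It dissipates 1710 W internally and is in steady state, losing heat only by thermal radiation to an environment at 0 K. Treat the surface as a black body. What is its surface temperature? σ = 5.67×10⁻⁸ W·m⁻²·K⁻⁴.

Steady state: internal power = radiated power, P = εσA T⁴.
Radiating area A = 2·2.70 = 5.400 m².
T⁴ = P/(εσA) = 1710/(1.0·5.67×10⁻⁸·5.400) = 5.585×10⁹ K⁴.
T = (5.585×10⁹)^(1/4).

T ≈ 273 K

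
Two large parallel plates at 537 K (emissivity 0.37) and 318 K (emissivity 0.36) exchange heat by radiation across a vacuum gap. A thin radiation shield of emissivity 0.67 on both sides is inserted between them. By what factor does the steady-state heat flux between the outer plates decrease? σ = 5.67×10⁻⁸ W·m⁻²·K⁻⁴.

Without shield: q₀ = σΔ(T⁴)/(1/ε₁+1/ε₂−1) with denominator 4.480.
With shield the two gaps are in series; the resistances add: (1/ε₁+1/ε_s−1)+(1/ε_s+1/ε₂−1) = 3.195+3.270 = 6.466.
Heat-flux ratio q₀/q = 6.466/4.480.

factor ≈ 1.44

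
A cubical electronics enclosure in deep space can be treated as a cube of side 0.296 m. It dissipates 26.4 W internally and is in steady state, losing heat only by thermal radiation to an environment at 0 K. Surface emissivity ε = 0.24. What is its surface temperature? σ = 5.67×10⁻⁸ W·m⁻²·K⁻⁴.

Steady state: internal power = radiated power, P = εσA T⁴.
Radiating area A = 6L² = 0.5257 m².
T⁴ = P/(εσA) = 26.4/(0.24·5.67×10⁻⁸·0.5257) = 3.690×10⁹ K⁴.
T = (3.690×10⁹)^(1/4).

T ≈ 246 K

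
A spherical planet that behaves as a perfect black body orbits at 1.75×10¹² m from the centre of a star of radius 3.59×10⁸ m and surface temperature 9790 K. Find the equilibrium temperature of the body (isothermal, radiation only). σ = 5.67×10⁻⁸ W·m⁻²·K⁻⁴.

The star's surface emits σT_*⁴; at distance d the flux is S = σT_*⁴(R_*/d)².
S = 5.67×10⁻⁸·(9790)⁴·(3.59×10⁸/1.75×10¹²)² = 21.92 W/m².
For an isothermal sphere T⁴ = (1−a)S/(4σ) = 9.665×10⁷ K⁴.

T ≈ 99.2 K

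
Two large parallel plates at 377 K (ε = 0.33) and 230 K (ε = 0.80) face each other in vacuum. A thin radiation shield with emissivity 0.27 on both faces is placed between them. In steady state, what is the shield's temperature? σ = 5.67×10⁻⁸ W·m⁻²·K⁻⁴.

In steady state the net flux on the hot side equals that on the cold side.
σ(T₁⁴−T_s⁴)/D₁ = σ(T_s⁴−T₂⁴)/D₂, with D₁ = 1/ε₁+1/ε_s−1 = 5.734, D₂ = 1/ε_s+1/ε₂−1 = 3.954.
Solve for T_s⁴: T_s⁴ = (D₂·T₁⁴ + D₁·T₂⁴)/(D₁+D₂) = 9.901×10⁹ K⁴.

T_s ≈ 315 K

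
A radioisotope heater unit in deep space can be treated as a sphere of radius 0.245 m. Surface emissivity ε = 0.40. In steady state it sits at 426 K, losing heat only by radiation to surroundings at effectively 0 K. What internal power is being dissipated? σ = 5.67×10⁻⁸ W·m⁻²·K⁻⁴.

Steady state: P = εσA T⁴.
A = 4πr² = 0.7543 m²; T⁴ = (426)⁴ = 3.293×10¹⁰ K⁴.
P = 0.40 × 5.67×10⁻⁸ × 0.7543 × 3.293×10¹⁰.

P ≈ 563 W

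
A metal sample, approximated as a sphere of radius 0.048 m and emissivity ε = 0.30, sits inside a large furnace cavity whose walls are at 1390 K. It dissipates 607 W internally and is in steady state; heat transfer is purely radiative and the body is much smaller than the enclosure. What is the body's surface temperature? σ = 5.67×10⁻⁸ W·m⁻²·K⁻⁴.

T ≈ 1490 K

For a small grey body in a large enclosure, net radiated power = εσA(T⁴ − T_w⁴).
Steady state: P = εσA(T⁴ − T_w⁴) with A = 4πr² = 0.02895 m².
T⁴ = P/(εσA) + T_w⁴ = 607/(0.30·5.67×10⁻⁸·0.02895) + (1390)⁴
    = 1.233×10¹² + 3.733×10¹² = 4.966×10¹² K⁴.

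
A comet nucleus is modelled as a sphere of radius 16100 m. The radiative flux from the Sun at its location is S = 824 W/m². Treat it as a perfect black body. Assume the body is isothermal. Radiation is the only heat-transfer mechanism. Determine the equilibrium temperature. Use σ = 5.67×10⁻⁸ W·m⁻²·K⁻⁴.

T ≈ 246 K

At equilibrium, absorbed power = emitted power.
Absorbing cross-section = πr² = 8.143×10⁸ m²; emitting surface = 4πr² = 3.257×10⁹ m² (ratio 4).
S·A_cross = εσ·A_surf·T⁴  ⇒  T⁴ = S/(4σ).
T⁴ = 1.00·824/(4·5.67×10⁻⁸) = 3.633×10⁹ K⁴.
T = (3.633×10⁹)^(1/4).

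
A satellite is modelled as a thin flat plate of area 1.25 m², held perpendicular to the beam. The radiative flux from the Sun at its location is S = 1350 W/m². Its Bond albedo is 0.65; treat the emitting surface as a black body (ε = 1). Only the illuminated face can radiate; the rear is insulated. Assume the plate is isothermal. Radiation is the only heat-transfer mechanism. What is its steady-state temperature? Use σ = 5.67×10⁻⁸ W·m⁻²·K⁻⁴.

At equilibrium, absorbed power = emitted power.
Absorbing cross-section = A = 1.250 m²; emitting surface = A = 1.250 m² (ratio 1).
(1−a)S·A_cross = εσ·A_surf·T⁴  ⇒  T⁴ = (1−a)S/(1σ).
T⁴ = 0.350·1350/(1·5.67×10⁻⁸) = 8.333×10⁹ K⁴.
T = (8.333×10⁹)^(1/4).

T ≈ 302 K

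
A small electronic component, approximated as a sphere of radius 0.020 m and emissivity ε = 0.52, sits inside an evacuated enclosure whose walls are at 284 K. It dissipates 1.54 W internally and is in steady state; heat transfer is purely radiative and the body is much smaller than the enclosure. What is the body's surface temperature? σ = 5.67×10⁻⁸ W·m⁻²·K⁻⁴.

T ≈ 361 K

For a small grey body in a large enclosure, net radiated power = εσA(T⁴ − T_w⁴).
Steady state: P = εσA(T⁴ − T_w⁴) with A = 4πr² = 0.005027 m².
T⁴ = P/(εσA) + T_w⁴ = 1.54/(0.52·5.67×10⁻⁸·0.005027) + (284)⁴
    = 1.039×10¹⁰ + 6.505×10⁹ = 1.690×10¹⁰ K⁴.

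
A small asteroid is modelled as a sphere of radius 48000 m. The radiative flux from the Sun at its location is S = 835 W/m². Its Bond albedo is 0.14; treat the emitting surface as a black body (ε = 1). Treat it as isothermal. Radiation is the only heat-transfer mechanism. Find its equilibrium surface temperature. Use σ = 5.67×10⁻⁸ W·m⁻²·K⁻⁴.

At equilibrium, absorbed power = emitted power.
Absorbing cross-section = πr² = 7.238×10⁹ m²; emitting surface = 4πr² = 2.895×10¹⁰ m² (ratio 4).
(1−a)S·A_cross = εσ·A_surf·T⁴  ⇒  T⁴ = (1−a)S/(4σ).
T⁴ = 0.860·835/(4·5.67×10⁻⁸) = 3.166×10⁹ K⁴.
T = (3.166×10⁹)^(1/4).

T ≈ 237 K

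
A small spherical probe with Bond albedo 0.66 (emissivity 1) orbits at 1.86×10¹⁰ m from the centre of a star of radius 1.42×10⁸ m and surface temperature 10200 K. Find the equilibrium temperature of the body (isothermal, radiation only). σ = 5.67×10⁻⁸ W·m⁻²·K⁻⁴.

T ≈ 481 K

The star's surface emits σT_*⁴; at distance d the flux is S = σT_*⁴(R_*/d)².
S = 5.67×10⁻⁸·(10200)⁴·(1.42×10⁸/1.86×10¹⁰)² = 35770 W/m².
For an isothermal sphere T⁴ = (1−a)S/(4σ) = 5.363×10¹⁰ K⁴.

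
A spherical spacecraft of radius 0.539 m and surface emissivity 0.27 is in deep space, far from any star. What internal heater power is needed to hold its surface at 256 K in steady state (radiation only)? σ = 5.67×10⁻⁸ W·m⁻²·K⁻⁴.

P ≈ 240 W

P = εσ·4πr²·T⁴.
4πr² = 3.651 m²; T⁴ = 4.295×10⁹ K⁴.
P = 0.27·5.67×10⁻⁸·3.651·4.295×10⁹.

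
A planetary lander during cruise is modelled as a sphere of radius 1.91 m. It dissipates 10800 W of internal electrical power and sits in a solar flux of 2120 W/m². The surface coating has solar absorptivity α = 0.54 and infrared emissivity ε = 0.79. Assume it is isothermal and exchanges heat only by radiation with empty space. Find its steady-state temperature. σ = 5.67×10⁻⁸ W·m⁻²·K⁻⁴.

T ≈ 329 K

At steady state, absorbed solar power + internal power = radiated power.
Absorbed: α·S·A_cross = 0.54·2120·11.46 = 13120 W (cross-section πr²).
Total input = 13120 + 10800 = 23920 W.
Radiated: εσ·A_surf·T⁴ with A_surf = 4πr² = 45.84 m².
T⁴ = 23920/(0.79·5.67×10⁻⁸·45.84) = 1.165×10¹⁰ K⁴.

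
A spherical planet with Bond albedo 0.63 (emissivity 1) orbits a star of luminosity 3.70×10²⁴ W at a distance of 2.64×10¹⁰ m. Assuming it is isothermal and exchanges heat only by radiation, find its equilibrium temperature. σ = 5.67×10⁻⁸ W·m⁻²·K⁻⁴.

First find the stellar flux at distance d: S = L/(4πd²) = 3.70×10²⁴/(4π·(2.64×10¹⁰)²) = 422.5 W/m².
For an isothermal sphere, absorbed (1−a)S·πr² = emitted σ·4πr²·T⁴, so T⁴ = (1−a)S/(4σ).
T⁴ = 0.370·422.5/(4·5.67×10⁻⁸) = 6.892×10⁸ K⁴.

T ≈ 162 K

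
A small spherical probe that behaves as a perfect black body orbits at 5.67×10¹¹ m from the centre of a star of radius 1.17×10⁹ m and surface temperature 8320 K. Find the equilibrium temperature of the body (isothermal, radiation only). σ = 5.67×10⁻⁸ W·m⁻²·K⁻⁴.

The star's surface emits σT_*⁴; at distance d the flux is S = σT_*⁴(R_*/d)².
S = 5.67×10⁻⁸·(8320)⁴·(1.17×10⁹/5.67×10¹¹)² = 1157 W/m².
For an isothermal sphere T⁴ = (1−a)S/(4σ) = 5.101×10⁹ K⁴.

T ≈ 267 K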